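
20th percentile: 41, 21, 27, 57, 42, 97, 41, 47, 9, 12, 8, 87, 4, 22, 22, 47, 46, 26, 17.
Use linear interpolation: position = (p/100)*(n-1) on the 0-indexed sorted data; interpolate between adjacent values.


Sorted: 4, 8, 9, 12, 17, 21, 22, 22, 26, 27, 41, 41, 42, 46, 47, 47, 57, 87, 97
n = 19
Index = 20/100 * 18 = 3.6000
Lower = data[3] = 12, Upper = data[4] = 17
P20 = 12 + 0.6000*(5) = 15.0000

P20 = 15.0000


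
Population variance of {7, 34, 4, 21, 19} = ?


Mean = 17.0000
Squared deviations: 100.0000, 289.0000, 169.0000, 16.0000, 4.0000
Sum = 578.0000
Variance = 578.0000/5 = 115.6000

Variance = 115.6000


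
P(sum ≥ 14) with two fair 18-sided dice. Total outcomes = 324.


Total outcomes = 18×18 = 324
Favorable (sum ≥ 14): 246
P = 246/324 = 0.7593

P = 0.7593


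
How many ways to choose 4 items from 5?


C(5,4) = 5!/(4! × 1!)
= 120/(24 × 1)
= 5

C(5,4) = 5


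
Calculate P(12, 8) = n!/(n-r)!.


P(12,8) = 12!/4!
= 479001600/24
= 19958400

P(12,8) = 19958400


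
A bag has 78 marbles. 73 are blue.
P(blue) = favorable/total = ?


P = 73/78 = 0.9359

P = 0.9359


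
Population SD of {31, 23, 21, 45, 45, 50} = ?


Mean = 35.8333
Variance = 129.4722
SD = sqrt(129.4722) = 11.3786

SD = 11.3786


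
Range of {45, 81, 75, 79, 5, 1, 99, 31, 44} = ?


Max = 99, Min = 1
Range = 99 - 1 = 98

Range = 98


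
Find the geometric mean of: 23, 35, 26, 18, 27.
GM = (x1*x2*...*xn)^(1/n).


Product = 23 × 35 × 26 × 18 × 27 = 10171980
GM = 10171980^(1/5) = 25.2047

GM = 25.2047


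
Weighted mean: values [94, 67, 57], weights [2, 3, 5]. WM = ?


Numerator = 94*2 + 67*3 + 57*5 = 674
Denominator = 2 + 3 + 5 = 10
WM = 674/10 = 67.4000

WM = 67.4000


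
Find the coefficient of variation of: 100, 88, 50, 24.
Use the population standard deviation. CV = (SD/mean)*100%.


Mean = 65.5000
SD = 30.2448
CV = (30.2448/65.5000)*100 = 46.1753%

CV = 46.1753%


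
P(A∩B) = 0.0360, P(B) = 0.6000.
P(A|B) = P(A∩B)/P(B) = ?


P(A|B) = 0.0360/0.6000 = 0.0600

P(A|B) = 0.0600


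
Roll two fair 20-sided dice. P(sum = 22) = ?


Total outcomes = 20×20 = 400
Favorable (sum = 22): 19
P = 19/400 = 0.0475

P = 0.0475


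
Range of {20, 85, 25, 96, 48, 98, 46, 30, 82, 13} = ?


Max = 98, Min = 13
Range = 98 - 13 = 85

Range = 85


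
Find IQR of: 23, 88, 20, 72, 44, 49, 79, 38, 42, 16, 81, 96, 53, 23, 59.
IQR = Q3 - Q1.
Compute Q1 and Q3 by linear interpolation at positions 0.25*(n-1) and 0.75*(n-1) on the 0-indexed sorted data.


Sorted: 16, 20, 23, 23, 38, 42, 44, 49, 53, 59, 72, 79, 81, 88, 96
Q1 (25th %ile) = 30.5000
Q3 (75th %ile) = 75.5000
IQR = 75.5000 - 30.5000 = 45.0000

IQR = 45.0000


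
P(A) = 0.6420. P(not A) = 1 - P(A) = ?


P(not A) = 1 - 0.6420 = 0.3580

P(not A) = 0.3580


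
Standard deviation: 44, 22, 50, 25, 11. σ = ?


Mean = 30.4000
Variance = 209.0400
SD = sqrt(209.0400) = 14.4582

SD = 14.4582


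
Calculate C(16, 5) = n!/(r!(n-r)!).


C(16,5) = 16!/(5! × 11!)
= 20922789888000/(120 × 39916800)
= 4368

C(16,5) = 4368


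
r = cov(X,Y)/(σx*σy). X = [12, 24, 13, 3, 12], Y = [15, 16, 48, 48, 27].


Mean X = 12.8000, Mean Y = 30.8000
SD X = 6.675328, SD Y = 14.661514
Cov = -63.040000
r = -63.040000/(6.675328*14.661514) = -0.6441

r = -0.6441


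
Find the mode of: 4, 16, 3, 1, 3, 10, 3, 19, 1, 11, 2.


Frequencies: 1:2, 2:1, 3:3, 4:1, 10:1, 11:1, 16:1, 19:1
Max frequency = 3
Mode = 3

Mode = 3


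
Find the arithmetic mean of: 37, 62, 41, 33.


Sum = 37 + 62 + 41 + 33 = 173
n = 4
Mean = 173/4 = 43.2500

Mean = 43.2500


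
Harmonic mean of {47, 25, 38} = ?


Sum of reciprocals = 1/47 + 1/25 + 1/38 = 0.087592
HM = 3/0.087592 = 34.2496

HM = 34.2496


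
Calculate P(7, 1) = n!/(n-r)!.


P(7,1) = 7!/6!
= 5040/720
= 7

P(7,1) = 7


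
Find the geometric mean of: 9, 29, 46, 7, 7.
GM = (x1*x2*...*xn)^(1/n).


Product = 9 × 29 × 46 × 7 × 7 = 588294
GM = 588294^(1/5) = 14.2534

GM = 14.2534


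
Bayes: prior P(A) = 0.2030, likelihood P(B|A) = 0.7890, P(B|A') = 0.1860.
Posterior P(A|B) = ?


P(B) = P(B|A)*P(A) + P(B|A')*P(A')
= 0.7890*0.2030 + 0.1860*0.7970
= 0.160167 + 0.148242 = 0.308409
P(A|B) = 0.160167/0.308409 = 0.5193

P(A|B) = 0.5193


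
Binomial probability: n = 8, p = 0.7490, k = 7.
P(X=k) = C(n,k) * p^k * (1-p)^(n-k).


C(8,7) = 8
p^7 = 0.132243
(1-p)^1 = 0.251000
P = 8 * 0.132243 * 0.251000 = 0.2655

P(X=7) = 0.2655


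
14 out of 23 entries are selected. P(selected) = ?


P = 14/23 = 0.6087

P = 0.6087


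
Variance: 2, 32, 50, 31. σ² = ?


Mean = 28.7500
Squared deviations: 715.5625, 10.5625, 451.5625, 5.0625
Sum = 1182.7500
Variance = 1182.7500/4 = 295.6875

Variance = 295.6875


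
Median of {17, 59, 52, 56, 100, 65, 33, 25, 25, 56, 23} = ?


Sorted: 17, 23, 25, 25, 33, 52, 56, 56, 59, 65, 100
n = 11 (odd)
Middle value = 52

Median = 52


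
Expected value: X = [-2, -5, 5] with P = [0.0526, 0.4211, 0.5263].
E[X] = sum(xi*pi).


E[X] = -2*0.0526 - 5*0.4211 + 5*0.5263
= -0.1052 - 2.1055 + 2.6315
= 0.4208

E[X] = 0.4208


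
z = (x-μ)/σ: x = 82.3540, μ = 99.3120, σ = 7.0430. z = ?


z = (82.3540 - 99.3120)/7.0430
= -16.9580/7.0430
= -2.4078

z = -2.4078


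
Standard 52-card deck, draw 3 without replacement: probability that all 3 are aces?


P(all aces) = (4/52) × (3/51) × (2/50)
= 0.0002

P = 0.0002


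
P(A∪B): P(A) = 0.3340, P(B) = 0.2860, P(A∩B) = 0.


P(A∪B) = 0.3340 + 0.2860 - 0
= 0.6200 - 0
= 0.6200

P(A∪B) = 0.6200


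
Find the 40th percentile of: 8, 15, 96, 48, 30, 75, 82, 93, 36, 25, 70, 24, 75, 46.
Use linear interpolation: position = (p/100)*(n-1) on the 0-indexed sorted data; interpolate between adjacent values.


Sorted: 8, 15, 24, 25, 30, 36, 46, 48, 70, 75, 75, 82, 93, 96
n = 14
Index = 40/100 * 13 = 5.2000
Lower = data[5] = 36, Upper = data[6] = 46
P40 = 36 + 0.2000*(10) = 38.0000

P40 = 38.0000


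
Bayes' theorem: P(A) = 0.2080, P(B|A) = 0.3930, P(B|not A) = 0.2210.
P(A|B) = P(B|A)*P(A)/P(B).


P(B) = P(B|A)*P(A) + P(B|A')*P(A')
= 0.3930*0.2080 + 0.2210*0.7920
= 0.081744 + 0.175032 = 0.256776
P(A|B) = 0.081744/0.256776 = 0.3183

P(A|B) = 0.3183


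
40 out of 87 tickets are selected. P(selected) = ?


P = 40/87 = 0.4598

P = 0.4598


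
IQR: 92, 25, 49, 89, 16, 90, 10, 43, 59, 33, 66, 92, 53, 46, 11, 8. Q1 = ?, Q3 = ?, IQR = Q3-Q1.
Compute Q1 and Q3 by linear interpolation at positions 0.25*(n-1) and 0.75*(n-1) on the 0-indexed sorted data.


Sorted: 8, 10, 11, 16, 25, 33, 43, 46, 49, 53, 59, 66, 89, 90, 92, 92
Q1 (25th %ile) = 22.7500
Q3 (75th %ile) = 71.7500
IQR = 71.7500 - 22.7500 = 49.0000

IQR = 49.0000


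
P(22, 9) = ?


P(22,9) = 22!/13!
= 1124000727777607680000/6227020800
= 180503769600

P(22,9) = 180503769600


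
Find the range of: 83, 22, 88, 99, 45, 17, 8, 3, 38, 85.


Max = 99, Min = 3
Range = 99 - 3 = 96

Range = 96


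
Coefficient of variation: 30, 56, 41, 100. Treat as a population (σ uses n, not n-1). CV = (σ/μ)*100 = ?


Mean = 56.7500
SD = 26.6212
CV = (26.6212/56.7500)*100 = 46.9096%

CV = 46.9096%


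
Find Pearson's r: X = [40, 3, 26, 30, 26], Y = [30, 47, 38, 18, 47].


Mean X = 25.0000, Mean Y = 36.0000
SD X = 12.132601, SD Y = 11.009087
Cov = -81.800000
r = -81.800000/(12.132601*11.009087) = -0.6124

r = -0.6124


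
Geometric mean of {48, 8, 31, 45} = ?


Product = 48 × 8 × 31 × 45 = 535680
GM = 535680^(1/4) = 27.0537

GM = 27.0537


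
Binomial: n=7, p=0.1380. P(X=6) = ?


C(7,6) = 7
p^6 = 6.906762e-06
(1-p)^1 = 0.862000
P = 7 * 6.906762e-06 * 0.862000 = 4.1675e-05

P(X=6) = 4.1675e-05


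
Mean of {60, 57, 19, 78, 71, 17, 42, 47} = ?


Sum = 60 + 57 + 19 + 78 + 71 + 17 + 42 + 47 = 391
n = 8
Mean = 391/8 = 48.8750

Mean = 48.8750


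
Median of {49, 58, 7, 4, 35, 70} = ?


Sorted: 4, 7, 35, 49, 58, 70
n = 6 (even)
Middle values: 35 and 49
Median = (35+49)/2 = 42.0000

Median = 42.0000


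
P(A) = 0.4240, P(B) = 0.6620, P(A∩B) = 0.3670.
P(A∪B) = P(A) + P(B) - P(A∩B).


P(A∪B) = 0.4240 + 0.6620 - 0.3670
= 1.0860 - 0.3670
= 0.7190

P(A∪B) = 0.7190


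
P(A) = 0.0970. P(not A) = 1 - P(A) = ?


P(not A) = 1 - 0.0970 = 0.9030

P(not A) = 0.9030


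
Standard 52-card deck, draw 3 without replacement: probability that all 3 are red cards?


P(all red cards) = (26/52) × (25/51) × (24/50)
= 0.1176

P = 0.1176


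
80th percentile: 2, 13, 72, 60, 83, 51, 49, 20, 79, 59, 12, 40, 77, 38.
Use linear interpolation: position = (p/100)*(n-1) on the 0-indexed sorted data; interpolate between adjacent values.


Sorted: 2, 12, 13, 20, 38, 40, 49, 51, 59, 60, 72, 77, 79, 83
n = 14
Index = 80/100 * 13 = 10.4000
Lower = data[10] = 72, Upper = data[11] = 77
P80 = 72 + 0.4000*(5) = 74.0000

P80 = 74.0000


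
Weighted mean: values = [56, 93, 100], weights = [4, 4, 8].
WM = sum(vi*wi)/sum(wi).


Numerator = 56*4 + 93*4 + 100*8 = 1396
Denominator = 4 + 4 + 8 = 16
WM = 1396/16 = 87.2500

WM = 87.2500


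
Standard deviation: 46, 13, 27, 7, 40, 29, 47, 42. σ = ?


Mean = 31.3750
Variance = 200.2344
SD = sqrt(200.2344) = 14.1504

SD = 14.1504


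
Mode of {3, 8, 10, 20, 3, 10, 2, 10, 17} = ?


Frequencies: 2:1, 3:2, 8:1, 10:3, 17:1, 20:1
Max frequency = 3
Mode = 10

Mode = 10


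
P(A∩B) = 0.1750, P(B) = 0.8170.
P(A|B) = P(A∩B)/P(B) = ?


P(A|B) = 0.1750/0.8170 = 0.2142

P(A|B) = 0.2142


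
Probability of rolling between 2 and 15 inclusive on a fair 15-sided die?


Favorable outcomes (2 ≤ roll ≤ 15): 14
Total outcomes = 15
P = 14/15 = 0.9333

P = 0.9333


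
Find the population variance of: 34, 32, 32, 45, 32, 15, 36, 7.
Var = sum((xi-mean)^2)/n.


Mean = 29.1250
Squared deviations: 23.7656, 8.2656, 8.2656, 252.0156, 8.2656, 199.5156, 47.2656, 489.5156
Sum = 1036.8750
Variance = 1036.8750/8 = 129.6094

Variance = 129.6094


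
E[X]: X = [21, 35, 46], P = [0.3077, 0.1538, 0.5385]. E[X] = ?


E[X] = 21*0.3077 + 35*0.1538 + 46*0.5385
= 6.4617 + 5.3830 + 24.7710
= 36.6157

E[X] = 36.6157


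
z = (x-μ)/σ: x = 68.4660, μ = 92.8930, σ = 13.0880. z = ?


z = (68.4660 - 92.8930)/13.0880
= -24.4270/13.0880
= -1.8664

z = -1.8664


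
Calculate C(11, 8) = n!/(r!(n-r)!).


C(11,8) = 11!/(8! × 3!)
= 39916800/(40320 × 6)
= 165

C(11,8) = 165


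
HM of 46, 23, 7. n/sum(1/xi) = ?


Sum of reciprocals = 1/46 + 1/23 + 1/7 = 0.208075
HM = 3/0.208075 = 14.4179

HM = 14.4179


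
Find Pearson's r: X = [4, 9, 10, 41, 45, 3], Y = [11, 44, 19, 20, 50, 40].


Mean X = 18.6667, Mean Y = 30.6667
SD X = 17.422846, SD Y = 14.579285
Cov = 64.222222
r = 64.222222/(17.422846*14.579285) = 0.2528

r = 0.2528


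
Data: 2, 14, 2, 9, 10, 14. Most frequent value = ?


Frequencies: 2:2, 9:1, 10:1, 14:2
Max frequency = 2
Mode = 2, 14

Mode = 2, 14


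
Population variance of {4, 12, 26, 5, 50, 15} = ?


Mean = 18.6667
Squared deviations: 215.1111, 44.4444, 53.7778, 186.7778, 981.7778, 13.4444
Sum = 1495.3333
Variance = 1495.3333/6 = 249.2222

Variance = 249.2222


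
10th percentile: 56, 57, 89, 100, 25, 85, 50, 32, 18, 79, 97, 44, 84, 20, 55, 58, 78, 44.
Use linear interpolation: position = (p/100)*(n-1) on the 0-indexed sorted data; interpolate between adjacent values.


Sorted: 18, 20, 25, 32, 44, 44, 50, 55, 56, 57, 58, 78, 79, 84, 85, 89, 97, 100
n = 18
Index = 10/100 * 17 = 1.7000
Lower = data[1] = 20, Upper = data[2] = 25
P10 = 20 + 0.7000*(5) = 23.5000

P10 = 23.5000


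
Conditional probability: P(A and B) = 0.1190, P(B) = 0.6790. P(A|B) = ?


P(A|B) = 0.1190/0.6790 = 0.1753

P(A|B) = 0.1753


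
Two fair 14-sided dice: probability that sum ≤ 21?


Total outcomes = 14×14 = 196
Favorable (sum ≤ 21): 168
P = 168/196 = 0.8571

P = 0.8571


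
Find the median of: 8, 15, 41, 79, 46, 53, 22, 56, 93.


Sorted: 8, 15, 22, 41, 46, 53, 56, 79, 93
n = 9 (odd)
Middle value = 46

Median = 46


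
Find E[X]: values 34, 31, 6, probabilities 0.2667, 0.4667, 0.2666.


E[X] = 34*0.2667 + 31*0.4667 + 6*0.2666
= 9.0678 + 14.4677 + 1.5996
= 25.1351

E[X] = 25.1351


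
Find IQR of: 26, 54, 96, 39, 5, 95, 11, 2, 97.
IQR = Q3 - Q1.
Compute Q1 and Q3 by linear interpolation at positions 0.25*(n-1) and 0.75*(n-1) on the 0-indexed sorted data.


Sorted: 2, 5, 11, 26, 39, 54, 95, 96, 97
Q1 (25th %ile) = 11.0000
Q3 (75th %ile) = 95.0000
IQR = 95.0000 - 11.0000 = 84.0000

IQR = 84.0000


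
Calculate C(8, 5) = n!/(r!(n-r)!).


C(8,5) = 8!/(5! × 3!)
= 40320/(120 × 6)
= 56

C(8,5) = 56


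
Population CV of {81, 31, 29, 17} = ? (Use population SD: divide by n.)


Mean = 39.5000
SD = 24.5510
CV = (24.5510/39.5000)*100 = 62.1543%

CV = 62.1543%


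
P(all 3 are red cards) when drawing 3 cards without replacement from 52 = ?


P(all red cards) = (26/52) × (25/51) × (24/50)
= 0.1176

P = 0.1176


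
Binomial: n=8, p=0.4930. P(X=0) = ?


C(8,0) = 1
p^0 = 1.000000
(1-p)^8 = 0.004366
P = 1 * 1.000000 * 0.004366 = 0.0044

P(X=0) = 0.0044


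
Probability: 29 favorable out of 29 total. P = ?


P = 29/29 = 1.0000

P = 1.0000


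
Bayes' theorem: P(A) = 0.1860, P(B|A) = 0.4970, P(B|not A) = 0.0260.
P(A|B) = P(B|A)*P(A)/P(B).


P(B) = P(B|A)*P(A) + P(B|A')*P(A')
= 0.4970*0.1860 + 0.0260*0.8140
= 0.092442 + 0.021164 = 0.113606
P(A|B) = 0.092442/0.113606 = 0.8137

P(A|B) = 0.8137


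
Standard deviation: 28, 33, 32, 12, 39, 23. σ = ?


Mean = 27.8333
Variance = 73.8056
SD = sqrt(73.8056) = 8.5910

SD = 8.5910


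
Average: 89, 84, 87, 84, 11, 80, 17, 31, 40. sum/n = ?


Sum = 89 + 84 + 87 + 84 + 11 + 80 + 17 + 31 + 40 = 523
n = 9
Mean = 523/9 = 58.1111

Mean = 58.1111


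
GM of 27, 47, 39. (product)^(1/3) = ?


Product = 27 × 47 × 39 = 49491
GM = 49491^(1/3) = 36.7149

GM = 36.7149


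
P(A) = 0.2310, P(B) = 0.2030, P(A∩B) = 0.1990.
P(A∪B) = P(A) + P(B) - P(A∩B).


P(A∪B) = 0.2310 + 0.2030 - 0.1990
= 0.4340 - 0.1990
= 0.2350

P(A∪B) = 0.2350


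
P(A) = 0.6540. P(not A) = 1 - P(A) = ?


P(not A) = 1 - 0.6540 = 0.3460

P(not A) = 0.3460


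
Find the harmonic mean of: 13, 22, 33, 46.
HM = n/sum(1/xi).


Sum of reciprocals = 1/13 + 1/22 + 1/33 + 1/46 = 0.174420
HM = 4/0.174420 = 22.9332

HM = 22.9332


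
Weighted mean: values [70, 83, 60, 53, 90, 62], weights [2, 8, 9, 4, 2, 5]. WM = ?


Numerator = 70*2 + 83*8 + 60*9 + 53*4 + 90*2 + 62*5 = 2046
Denominator = 2 + 8 + 9 + 4 + 2 + 5 = 30
WM = 2046/30 = 68.2000

WM = 68.2000


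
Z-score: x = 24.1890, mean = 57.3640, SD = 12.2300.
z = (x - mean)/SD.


z = (24.1890 - 57.3640)/12.2300
= -33.1750/12.2300
= -2.7126

z = -2.7126


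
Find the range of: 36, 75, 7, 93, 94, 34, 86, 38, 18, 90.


Max = 94, Min = 7
Range = 94 - 7 = 87

Range = 87


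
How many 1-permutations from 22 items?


P(22,1) = 22!/21!
= 1124000727777607680000/51090942171709440000
= 22

P(22,1) = 22


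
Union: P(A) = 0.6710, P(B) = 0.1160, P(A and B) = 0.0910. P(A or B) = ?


P(A∪B) = 0.6710 + 0.1160 - 0.0910
= 0.7870 - 0.0910
= 0.6960

P(A∪B) = 0.6960


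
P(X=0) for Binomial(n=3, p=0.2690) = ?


C(3,0) = 1
p^0 = 1.000000
(1-p)^3 = 0.390618
P = 1 * 1.000000 * 0.390618 = 0.3906

P(X=0) = 0.3906


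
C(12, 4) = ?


C(12,4) = 12!/(4! × 8!)
= 479001600/(24 × 40320)
= 495

C(12,4) = 495


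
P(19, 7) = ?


P(19,7) = 19!/12!
= 121645100408832000/479001600
= 253955520

P(19,7) = 253955520


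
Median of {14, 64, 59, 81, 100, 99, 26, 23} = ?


Sorted: 14, 23, 26, 59, 64, 81, 99, 100
n = 8 (even)
Middle values: 59 and 64
Median = (59+64)/2 = 61.5000

Median = 61.5000


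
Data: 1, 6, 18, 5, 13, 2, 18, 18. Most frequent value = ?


Frequencies: 1:1, 2:1, 5:1, 6:1, 13:1, 18:3
Max frequency = 3
Mode = 18

Mode = 18


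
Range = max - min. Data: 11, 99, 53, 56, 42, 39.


Max = 99, Min = 11
Range = 99 - 11 = 88

Range = 88


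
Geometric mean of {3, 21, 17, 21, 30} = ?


Product = 3 × 21 × 17 × 21 × 30 = 674730
GM = 674730^(1/5) = 14.6496

GM = 14.6496


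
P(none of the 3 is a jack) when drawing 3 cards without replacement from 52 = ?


P(no jacks) = (48/52) × (47/51) × (46/50)
= 0.7826

P = 0.7826


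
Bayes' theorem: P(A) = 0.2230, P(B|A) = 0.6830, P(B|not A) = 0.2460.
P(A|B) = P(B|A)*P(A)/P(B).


P(B) = P(B|A)*P(A) + P(B|A')*P(A')
= 0.6830*0.2230 + 0.2460*0.7770
= 0.152309 + 0.191142 = 0.343451
P(A|B) = 0.152309/0.343451 = 0.4435

P(A|B) = 0.4435


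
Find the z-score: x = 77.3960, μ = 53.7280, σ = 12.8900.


z = (77.3960 - 53.7280)/12.8900
= 23.6680/12.8900
= 1.8362

z = 1.8362


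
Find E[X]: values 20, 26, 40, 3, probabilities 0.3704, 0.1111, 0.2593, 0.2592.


E[X] = 20*0.3704 + 26*0.1111 + 40*0.2593 + 3*0.2592
= 7.4080 + 2.8886 + 10.3720 + 0.7776
= 21.4462

E[X] = 21.4462


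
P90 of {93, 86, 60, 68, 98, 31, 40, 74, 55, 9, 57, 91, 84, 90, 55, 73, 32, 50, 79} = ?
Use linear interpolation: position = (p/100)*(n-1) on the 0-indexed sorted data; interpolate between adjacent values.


Sorted: 9, 31, 32, 40, 50, 55, 55, 57, 60, 68, 73, 74, 79, 84, 86, 90, 91, 93, 98
n = 19
Index = 90/100 * 18 = 16.2000
Lower = data[16] = 91, Upper = data[17] = 93
P90 = 91 + 0.2000*(2) = 91.4000

P90 = 91.4000


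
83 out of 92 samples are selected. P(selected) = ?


P = 83/92 = 0.9022

P = 0.9022


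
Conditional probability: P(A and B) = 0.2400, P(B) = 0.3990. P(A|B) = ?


P(A|B) = 0.2400/0.3990 = 0.6015

P(A|B) = 0.6015


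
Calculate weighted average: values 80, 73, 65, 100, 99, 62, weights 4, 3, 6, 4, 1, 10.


Numerator = 80*4 + 73*3 + 65*6 + 100*4 + 99*1 + 62*10 = 2048
Denominator = 4 + 3 + 6 + 4 + 1 + 10 = 28
WM = 2048/28 = 73.1429

WM = 73.1429


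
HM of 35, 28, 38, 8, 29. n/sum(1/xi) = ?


Sum of reciprocals = 1/35 + 1/28 + 1/38 + 1/8 + 1/29 = 0.250084
HM = 5/0.250084 = 19.9933

HM = 19.9933


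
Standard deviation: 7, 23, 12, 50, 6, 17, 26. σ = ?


Mean = 20.1429
Variance = 197.5510
SD = sqrt(197.5510) = 14.0553

SD = 14.0553


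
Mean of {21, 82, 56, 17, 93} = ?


Sum = 21 + 82 + 56 + 17 + 93 = 269
n = 5
Mean = 269/5 = 53.8000

Mean = 53.8000


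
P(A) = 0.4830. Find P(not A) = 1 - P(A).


P(not A) = 1 - 0.4830 = 0.5170

P(not A) = 0.5170


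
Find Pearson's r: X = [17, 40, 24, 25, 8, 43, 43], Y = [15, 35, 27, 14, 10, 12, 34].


Mean X = 28.5714, Mean Y = 21.0000
SD X = 12.748749, SD Y = 9.913915
Cov = 73.000000
r = 73.000000/(12.748749*9.913915) = 0.5776

r = 0.5776


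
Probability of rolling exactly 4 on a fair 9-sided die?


Favorable outcomes (roll = 4): 1
Total outcomes = 9
P = 1/9 = 0.1111

P = 0.1111


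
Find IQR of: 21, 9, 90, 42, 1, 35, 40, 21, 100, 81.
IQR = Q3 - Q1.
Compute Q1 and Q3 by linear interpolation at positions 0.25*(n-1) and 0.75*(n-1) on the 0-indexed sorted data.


Sorted: 1, 9, 21, 21, 35, 40, 42, 81, 90, 100
Q1 (25th %ile) = 21.0000
Q3 (75th %ile) = 71.2500
IQR = 71.2500 - 21.0000 = 50.2500

IQR = 50.2500


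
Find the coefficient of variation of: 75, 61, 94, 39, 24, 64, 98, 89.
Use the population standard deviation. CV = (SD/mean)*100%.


Mean = 68.0000
SD = 24.7689
CV = (24.7689/68.0000)*100 = 36.4249%

CV = 36.4249%


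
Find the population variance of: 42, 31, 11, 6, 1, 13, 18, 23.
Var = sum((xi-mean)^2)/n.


Mean = 18.1250
Squared deviations: 570.0156, 165.7656, 50.7656, 147.0156, 293.2656, 26.2656, 0.0156, 23.7656
Sum = 1276.8750
Variance = 1276.8750/8 = 159.6094

Variance = 159.6094


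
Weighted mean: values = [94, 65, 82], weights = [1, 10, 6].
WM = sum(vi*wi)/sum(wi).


Numerator = 94*1 + 65*10 + 82*6 = 1236
Denominator = 1 + 10 + 6 = 17
WM = 1236/17 = 72.7059

WM = 72.7059


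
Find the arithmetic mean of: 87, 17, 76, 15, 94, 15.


Sum = 87 + 17 + 76 + 15 + 94 + 15 = 304
n = 6
Mean = 304/6 = 50.6667

Mean = 50.6667


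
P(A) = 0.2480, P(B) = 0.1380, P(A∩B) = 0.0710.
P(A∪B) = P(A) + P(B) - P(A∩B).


P(A∪B) = 0.2480 + 0.1380 - 0.0710
= 0.3860 - 0.0710
= 0.3150

P(A∪B) = 0.3150


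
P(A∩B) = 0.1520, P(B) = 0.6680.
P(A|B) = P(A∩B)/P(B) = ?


P(A|B) = 0.1520/0.6680 = 0.2275

P(A|B) = 0.2275


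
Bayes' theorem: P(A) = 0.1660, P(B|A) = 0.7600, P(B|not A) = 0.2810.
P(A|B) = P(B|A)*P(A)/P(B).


P(B) = P(B|A)*P(A) + P(B|A')*P(A')
= 0.7600*0.1660 + 0.2810*0.8340
= 0.126160 + 0.234354 = 0.360514
P(A|B) = 0.126160/0.360514 = 0.3499

P(A|B) = 0.3499


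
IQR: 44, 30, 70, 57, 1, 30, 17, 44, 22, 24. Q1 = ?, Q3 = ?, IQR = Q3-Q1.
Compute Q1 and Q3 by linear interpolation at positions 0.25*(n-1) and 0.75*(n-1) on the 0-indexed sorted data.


Sorted: 1, 17, 22, 24, 30, 30, 44, 44, 57, 70
Q1 (25th %ile) = 22.5000
Q3 (75th %ile) = 44.0000
IQR = 44.0000 - 22.5000 = 21.5000

IQR = 21.5000


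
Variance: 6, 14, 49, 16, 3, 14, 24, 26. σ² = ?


Mean = 19.0000
Squared deviations: 169.0000, 25.0000, 900.0000, 9.0000, 256.0000, 25.0000, 25.0000, 49.0000
Sum = 1458.0000
Variance = 1458.0000/8 = 182.2500

Variance = 182.2500


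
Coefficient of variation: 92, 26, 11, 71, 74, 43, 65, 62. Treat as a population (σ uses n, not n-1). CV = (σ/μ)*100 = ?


Mean = 55.5000
SD = 25.1346
CV = (25.1346/55.5000)*100 = 45.2876%

CV = 45.2876%


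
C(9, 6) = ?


C(9,6) = 9!/(6! × 3!)
= 362880/(720 × 6)
= 84

C(9,6) = 84


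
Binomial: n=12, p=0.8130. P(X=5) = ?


C(12,5) = 792
p^5 = 0.355183
(1-p)^7 = 7.996340e-06
P = 792 * 0.355183 * 7.996340e-06 = 0.0022

P(X=5) = 0.0022


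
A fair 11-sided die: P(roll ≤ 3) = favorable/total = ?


Favorable outcomes (roll ≤ 3): 3
Total outcomes = 11
P = 3/11 = 0.2727

P = 0.2727


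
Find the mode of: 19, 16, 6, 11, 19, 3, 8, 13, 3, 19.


Frequencies: 3:2, 6:1, 8:1, 11:1, 13:1, 16:1, 19:3
Max frequency = 3
Mode = 19

Mode = 19


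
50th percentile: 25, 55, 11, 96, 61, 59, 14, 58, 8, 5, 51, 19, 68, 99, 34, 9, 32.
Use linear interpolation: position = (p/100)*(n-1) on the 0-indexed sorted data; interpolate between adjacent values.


Sorted: 5, 8, 9, 11, 14, 19, 25, 32, 34, 51, 55, 58, 59, 61, 68, 96, 99
n = 17
Index = 50/100 * 16 = 8.0000
Lower = data[8] = 34, Upper = data[9] = 51
P50 = 34 + 0*(17) = 34.0000

P50 = 34.0000


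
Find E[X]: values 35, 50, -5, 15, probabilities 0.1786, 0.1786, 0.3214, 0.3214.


E[X] = 35*0.1786 + 50*0.1786 - 5*0.3214 + 15*0.3214
= 6.2510 + 8.9300 - 1.6070 + 4.8210
= 18.3950

E[X] = 18.3950


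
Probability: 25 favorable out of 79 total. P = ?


P = 25/79 = 0.3165

P = 0.3165


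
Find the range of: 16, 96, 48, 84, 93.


Max = 96, Min = 16
Range = 96 - 16 = 80

Range = 80


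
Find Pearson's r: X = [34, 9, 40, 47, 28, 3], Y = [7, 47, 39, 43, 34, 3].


Mean X = 26.8333, Mean Y = 28.8333
SD X = 15.910339, SD Y = 17.343747
Cov = 93.472222
r = 93.472222/(15.910339*17.343747) = 0.3387

r = 0.3387


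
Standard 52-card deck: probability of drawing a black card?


26 black cards in 52 cards
P = 26/52 = 0.5000

P = 0.5000


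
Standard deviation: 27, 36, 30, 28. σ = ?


Mean = 30.2500
Variance = 12.1875
SD = sqrt(12.1875) = 3.4911

SD = 3.4911


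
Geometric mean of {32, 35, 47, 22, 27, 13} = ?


Product = 32 × 35 × 47 × 22 × 27 × 13 = 406486080
GM = 406486080^(1/6) = 27.2170

GM = 27.2170


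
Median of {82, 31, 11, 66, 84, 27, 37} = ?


Sorted: 11, 27, 31, 37, 66, 82, 84
n = 7 (odd)
Middle value = 37

Median = 37


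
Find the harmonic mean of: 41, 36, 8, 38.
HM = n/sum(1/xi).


Sum of reciprocals = 1/41 + 1/36 + 1/8 + 1/38 = 0.203484
HM = 4/0.203484 = 19.6576

HM = 19.6576


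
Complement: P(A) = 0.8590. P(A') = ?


P(not A) = 1 - 0.8590 = 0.1410

P(not A) = 0.1410


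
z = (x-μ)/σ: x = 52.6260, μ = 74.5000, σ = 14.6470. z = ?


z = (52.6260 - 74.5000)/14.6470
= -21.8740/14.6470
= -1.4934

z = -1.4934


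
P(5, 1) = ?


P(5,1) = 5!/4!
= 120/24
= 5

P(5,1) = 5


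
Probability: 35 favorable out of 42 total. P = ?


P = 35/42 = 0.8333

P = 0.8333


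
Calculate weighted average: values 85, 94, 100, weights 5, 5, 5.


Numerator = 85*5 + 94*5 + 100*5 = 1395
Denominator = 5 + 5 + 5 = 15
WM = 1395/15 = 93.0000

WM = 93.0000


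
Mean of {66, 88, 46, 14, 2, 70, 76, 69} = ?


Sum = 66 + 88 + 46 + 14 + 2 + 70 + 76 + 69 = 431
n = 8
Mean = 431/8 = 53.8750

Mean = 53.8750


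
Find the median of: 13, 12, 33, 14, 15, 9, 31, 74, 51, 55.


Sorted: 9, 12, 13, 14, 15, 31, 33, 51, 55, 74
n = 10 (even)
Middle values: 15 and 31
Median = (15+31)/2 = 23.0000

Median = 23.0000


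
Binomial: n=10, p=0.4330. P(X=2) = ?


C(10,2) = 45
p^2 = 0.187489
(1-p)^8 = 0.010682
P = 45 * 0.187489 * 0.010682 = 0.0901

P(X=2) = 0.0901


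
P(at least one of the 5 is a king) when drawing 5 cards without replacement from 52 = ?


P(at least one) = 1 - P(none)
P(none) = (48/52) × (47/51) × (46/50) × (45/49) × (44/48) = 0.658842
P(at least one) = 1 - 0.658842 = 0.3412

P = 0.3412


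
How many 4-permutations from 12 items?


P(12,4) = 12!/8!
= 479001600/40320
= 11880

P(12,4) = 11880


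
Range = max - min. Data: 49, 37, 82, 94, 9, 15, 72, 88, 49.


Max = 94, Min = 9
Range = 94 - 9 = 85

Range = 85


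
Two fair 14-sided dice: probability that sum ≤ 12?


Total outcomes = 14×14 = 196
Favorable (sum ≤ 12): 66
P = 66/196 = 0.3367

P = 0.3367


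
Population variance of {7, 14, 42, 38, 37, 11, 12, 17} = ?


Mean = 22.2500
Squared deviations: 232.5625, 68.0625, 390.0625, 248.0625, 217.5625, 126.5625, 105.0625, 27.5625
Sum = 1415.5000
Variance = 1415.5000/8 = 176.9375

Variance = 176.9375


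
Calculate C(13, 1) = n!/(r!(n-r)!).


C(13,1) = 13!/(1! × 12!)
= 6227020800/(1 × 479001600)
= 13

C(13,1) = 13


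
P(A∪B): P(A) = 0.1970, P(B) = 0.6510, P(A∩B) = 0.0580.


P(A∪B) = 0.1970 + 0.6510 - 0.0580
= 0.8480 - 0.0580
= 0.7900

P(A∪B) = 0.7900


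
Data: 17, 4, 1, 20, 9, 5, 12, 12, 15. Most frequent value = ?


Frequencies: 1:1, 4:1, 5:1, 9:1, 12:2, 15:1, 17:1, 20:1
Max frequency = 2
Mode = 12

Mode = 12


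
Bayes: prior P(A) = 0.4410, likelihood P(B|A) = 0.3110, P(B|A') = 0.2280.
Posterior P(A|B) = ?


P(B) = P(B|A)*P(A) + P(B|A')*P(A')
= 0.3110*0.4410 + 0.2280*0.5590
= 0.137151 + 0.127452 = 0.264603
P(A|B) = 0.137151/0.264603 = 0.5183

P(A|B) = 0.5183


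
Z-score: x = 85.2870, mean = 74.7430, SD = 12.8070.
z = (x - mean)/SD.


z = (85.2870 - 74.7430)/12.8070
= 10.5440/12.8070
= 0.8233

z = 0.8233


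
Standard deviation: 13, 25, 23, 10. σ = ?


Mean = 17.7500
Variance = 40.6875
SD = sqrt(40.6875) = 6.3787

SD = 6.3787


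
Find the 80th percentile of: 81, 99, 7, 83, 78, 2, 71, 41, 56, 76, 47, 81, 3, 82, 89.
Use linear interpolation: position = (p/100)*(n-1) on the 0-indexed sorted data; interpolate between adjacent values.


Sorted: 2, 3, 7, 41, 47, 56, 71, 76, 78, 81, 81, 82, 83, 89, 99
n = 15
Index = 80/100 * 14 = 11.2000
Lower = data[11] = 82, Upper = data[12] = 83
P80 = 82 + 0.2000*(1) = 82.2000

P80 = 82.2000


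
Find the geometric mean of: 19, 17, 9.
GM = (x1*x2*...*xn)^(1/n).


Product = 19 × 17 × 9 = 2907
GM = 2907^(1/3) = 14.2719

GM = 14.2719


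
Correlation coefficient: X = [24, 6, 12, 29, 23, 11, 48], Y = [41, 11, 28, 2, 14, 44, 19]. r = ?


Mean X = 21.8571, Mean Y = 22.7143
SD X = 13.130429, SD Y = 14.498417
Cov = -44.755102
r = -44.755102/(13.130429*14.498417) = -0.2351

r = -0.2351


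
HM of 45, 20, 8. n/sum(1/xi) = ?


Sum of reciprocals = 1/45 + 1/20 + 1/8 = 0.197222
HM = 3/0.197222 = 15.2113

HM = 15.2113


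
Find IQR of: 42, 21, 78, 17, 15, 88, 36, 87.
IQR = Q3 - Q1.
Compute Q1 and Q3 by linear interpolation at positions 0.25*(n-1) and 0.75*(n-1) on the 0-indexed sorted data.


Sorted: 15, 17, 21, 36, 42, 78, 87, 88
Q1 (25th %ile) = 20.0000
Q3 (75th %ile) = 80.2500
IQR = 80.2500 - 20.0000 = 60.2500

IQR = 60.2500


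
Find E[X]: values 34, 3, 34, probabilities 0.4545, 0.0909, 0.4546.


E[X] = 34*0.4545 + 3*0.0909 + 34*0.4546
= 15.4530 + 0.2727 + 15.4564
= 31.1821

E[X] = 31.1821


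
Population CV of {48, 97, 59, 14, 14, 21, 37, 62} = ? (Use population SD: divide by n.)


Mean = 44.0000
SD = 26.8142
CV = (26.8142/44.0000)*100 = 60.9413%

CV = 60.9413%


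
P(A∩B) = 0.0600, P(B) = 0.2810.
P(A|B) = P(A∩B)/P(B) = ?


P(A|B) = 0.0600/0.2810 = 0.2135

P(A|B) = 0.2135


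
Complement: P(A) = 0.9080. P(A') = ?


P(not A) = 1 - 0.9080 = 0.0920

P(not A) = 0.0920


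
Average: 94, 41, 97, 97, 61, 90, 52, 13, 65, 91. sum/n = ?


Sum = 94 + 41 + 97 + 97 + 61 + 90 + 52 + 13 + 65 + 91 = 701
n = 10
Mean = 701/10 = 70.1000

Mean = 70.1000


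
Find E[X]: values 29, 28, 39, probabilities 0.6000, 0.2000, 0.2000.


E[X] = 29*0.6000 + 28*0.2000 + 39*0.2000
= 17.4000 + 5.6000 + 7.8000
= 30.8000

E[X] = 30.8000


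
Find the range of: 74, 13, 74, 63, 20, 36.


Max = 74, Min = 13
Range = 74 - 13 = 61

Range = 61


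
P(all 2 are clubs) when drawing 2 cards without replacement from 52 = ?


P(all clubs) = (13/52) × (12/51)
= 0.0588

P = 0.0588


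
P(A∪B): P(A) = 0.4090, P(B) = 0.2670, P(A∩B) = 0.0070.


P(A∪B) = 0.4090 + 0.2670 - 0.0070
= 0.6760 - 0.0070
= 0.6690

P(A∪B) = 0.6690


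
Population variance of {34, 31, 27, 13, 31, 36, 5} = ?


Mean = 25.2857
Squared deviations: 75.9388, 32.6531, 2.9388, 150.9388, 32.6531, 114.7959, 411.5102
Sum = 821.4286
Variance = 821.4286/7 = 117.3469

Variance = 117.3469


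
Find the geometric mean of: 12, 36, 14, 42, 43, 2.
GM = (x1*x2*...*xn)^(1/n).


Product = 12 × 36 × 14 × 42 × 43 × 2 = 21845376
GM = 21845376^(1/6) = 16.7196

GM = 16.7196


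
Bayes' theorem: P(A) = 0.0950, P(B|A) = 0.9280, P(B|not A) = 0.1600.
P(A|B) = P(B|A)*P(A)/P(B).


P(B) = P(B|A)*P(A) + P(B|A')*P(A')
= 0.9280*0.0950 + 0.1600*0.9050
= 0.088160 + 0.144800 = 0.232960
P(A|B) = 0.088160/0.232960 = 0.3784

P(A|B) = 0.3784


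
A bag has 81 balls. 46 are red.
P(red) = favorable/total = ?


P = 46/81 = 0.5679

P = 0.5679


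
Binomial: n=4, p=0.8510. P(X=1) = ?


C(4,1) = 4
p^1 = 0.851000
(1-p)^3 = 0.003308
P = 4 * 0.851000 * 0.003308 = 0.0113

P(X=1) = 0.0113


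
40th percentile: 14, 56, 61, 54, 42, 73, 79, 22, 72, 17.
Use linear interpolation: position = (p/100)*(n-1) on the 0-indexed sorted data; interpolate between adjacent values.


Sorted: 14, 17, 22, 42, 54, 56, 61, 72, 73, 79
n = 10
Index = 40/100 * 9 = 3.6000
Lower = data[3] = 42, Upper = data[4] = 54
P40 = 42 + 0.6000*(12) = 49.2000

P40 = 49.2000


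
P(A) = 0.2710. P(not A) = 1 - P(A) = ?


P(not A) = 1 - 0.2710 = 0.7290

P(not A) = 0.7290


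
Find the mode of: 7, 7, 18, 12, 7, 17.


Frequencies: 7:3, 12:1, 17:1, 18:1
Max frequency = 3
Mode = 7

Mode = 7


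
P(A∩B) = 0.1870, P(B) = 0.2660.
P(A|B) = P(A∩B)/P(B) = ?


P(A|B) = 0.1870/0.2660 = 0.7030

P(A|B) = 0.7030


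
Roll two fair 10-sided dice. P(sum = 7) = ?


Total outcomes = 10×10 = 100
Favorable (sum = 7): 6
P = 6/100 = 0.0600

P = 0.0600


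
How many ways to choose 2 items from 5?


C(5,2) = 5!/(2! × 3!)
= 120/(2 × 6)
= 10

C(5,2) = 10


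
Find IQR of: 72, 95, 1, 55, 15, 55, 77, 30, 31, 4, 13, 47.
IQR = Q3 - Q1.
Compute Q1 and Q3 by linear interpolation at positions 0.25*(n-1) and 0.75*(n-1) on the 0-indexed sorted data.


Sorted: 1, 4, 13, 15, 30, 31, 47, 55, 55, 72, 77, 95
Q1 (25th %ile) = 14.5000
Q3 (75th %ile) = 59.2500
IQR = 59.2500 - 14.5000 = 44.7500

IQR = 44.7500


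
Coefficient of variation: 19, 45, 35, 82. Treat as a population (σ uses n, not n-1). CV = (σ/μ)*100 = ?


Mean = 45.2500
SD = 23.1557
CV = (23.1557/45.2500)*100 = 51.1729%

CV = 51.1729%


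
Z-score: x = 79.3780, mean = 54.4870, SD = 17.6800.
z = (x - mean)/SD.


z = (79.3780 - 54.4870)/17.6800
= 24.8910/17.6800
= 1.4079

z = 1.4079


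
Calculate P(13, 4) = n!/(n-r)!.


P(13,4) = 13!/9!
= 6227020800/362880
= 17160

P(13,4) = 17160


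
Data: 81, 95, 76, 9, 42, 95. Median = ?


Sorted: 9, 42, 76, 81, 95, 95
n = 6 (even)
Middle values: 76 and 81
Median = (76+81)/2 = 78.5000

Median = 78.5000


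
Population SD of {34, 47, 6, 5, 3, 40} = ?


Mean = 22.5000
Variance = 332.9167
SD = sqrt(332.9167) = 18.2460

SD = 18.2460


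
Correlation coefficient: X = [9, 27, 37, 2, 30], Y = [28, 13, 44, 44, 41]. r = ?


Mean X = 21.0000, Mean Y = 34.0000
SD X = 13.251415, SD Y = 12.049896
Cov = -4.200000
r = -4.200000/(13.251415*12.049896) = -0.0263

r = -0.0263


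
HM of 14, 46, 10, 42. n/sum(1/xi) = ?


Sum of reciprocals = 1/14 + 1/46 + 1/10 + 1/42 = 0.216977
HM = 4/0.216977 = 18.4351

HM = 18.4351


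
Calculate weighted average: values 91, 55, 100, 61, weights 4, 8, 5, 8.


Numerator = 91*4 + 55*8 + 100*5 + 61*8 = 1792
Denominator = 4 + 8 + 5 + 8 = 25
WM = 1792/25 = 71.6800

WM = 71.6800


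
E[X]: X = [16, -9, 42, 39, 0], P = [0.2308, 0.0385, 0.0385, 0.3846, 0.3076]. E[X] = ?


E[X] = 16*0.2308 - 9*0.0385 + 42*0.0385 + 39*0.3846 + 0*0.3076
= 3.6928 - 0.3465 + 1.6170 + 14.9994 + 0
= 19.9627

E[X] = 19.9627


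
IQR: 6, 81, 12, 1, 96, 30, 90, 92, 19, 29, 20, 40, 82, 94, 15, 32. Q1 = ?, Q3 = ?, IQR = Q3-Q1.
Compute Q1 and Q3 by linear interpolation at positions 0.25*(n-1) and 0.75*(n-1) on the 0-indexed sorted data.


Sorted: 1, 6, 12, 15, 19, 20, 29, 30, 32, 40, 81, 82, 90, 92, 94, 96
Q1 (25th %ile) = 18.0000
Q3 (75th %ile) = 84.0000
IQR = 84.0000 - 18.0000 = 66.0000

IQR = 66.0000


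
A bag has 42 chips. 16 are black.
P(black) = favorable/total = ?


P = 16/42 = 0.3810

P = 0.3810


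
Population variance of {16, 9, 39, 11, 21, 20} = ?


Mean = 19.3333
Squared deviations: 11.1111, 106.7778, 386.7778, 69.4444, 2.7778, 0.4444
Sum = 577.3333
Variance = 577.3333/6 = 96.2222

Variance = 96.2222


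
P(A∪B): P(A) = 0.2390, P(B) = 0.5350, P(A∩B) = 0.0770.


P(A∪B) = 0.2390 + 0.5350 - 0.0770
= 0.7740 - 0.0770
= 0.6970

P(A∪B) = 0.6970


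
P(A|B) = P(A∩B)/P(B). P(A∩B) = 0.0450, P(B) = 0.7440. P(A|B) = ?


P(A|B) = 0.0450/0.7440 = 0.0605

P(A|B) = 0.0605


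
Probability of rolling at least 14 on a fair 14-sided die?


Favorable outcomes (roll ≥ 14): 1
Total outcomes = 14
P = 1/14 = 0.0714

P = 0.0714


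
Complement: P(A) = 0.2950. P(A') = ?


P(not A) = 1 - 0.2950 = 0.7050

P(not A) = 0.7050


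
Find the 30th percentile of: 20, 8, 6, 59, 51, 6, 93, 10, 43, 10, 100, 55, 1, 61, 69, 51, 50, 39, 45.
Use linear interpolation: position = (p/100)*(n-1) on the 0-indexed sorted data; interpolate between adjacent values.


Sorted: 1, 6, 6, 8, 10, 10, 20, 39, 43, 45, 50, 51, 51, 55, 59, 61, 69, 93, 100
n = 19
Index = 30/100 * 18 = 5.4000
Lower = data[5] = 10, Upper = data[6] = 20
P30 = 10 + 0.4000*(10) = 14.0000

P30 = 14.0000


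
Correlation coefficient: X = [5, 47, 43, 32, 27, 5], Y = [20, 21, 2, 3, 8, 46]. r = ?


Mean X = 26.5000, Mean Y = 16.6667
SD X = 16.570556, SD Y = 15.095989
Cov = -155.833333
r = -155.833333/(16.570556*15.095989) = -0.6230

r = -0.6230


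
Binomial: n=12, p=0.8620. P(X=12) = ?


C(12,12) = 1
p^12 = 0.168301
(1-p)^0 = 1.000000
P = 1 * 0.168301 * 1.000000 = 0.1683

P(X=12) = 0.1683


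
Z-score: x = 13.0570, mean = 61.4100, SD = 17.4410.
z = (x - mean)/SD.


z = (13.0570 - 61.4100)/17.4410
= -48.3530/17.4410
= -2.7724

z = -2.7724


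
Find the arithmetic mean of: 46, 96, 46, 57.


Sum = 46 + 96 + 46 + 57 = 245
n = 4
Mean = 245/4 = 61.2500

Mean = 61.2500


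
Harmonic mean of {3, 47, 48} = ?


Sum of reciprocals = 1/3 + 1/47 + 1/48 = 0.375443
HM = 3/0.375443 = 7.9906

HM = 7.9906


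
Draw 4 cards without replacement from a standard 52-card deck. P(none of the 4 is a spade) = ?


P(no spades) = (39/52) × (38/51) × (37/50) × (36/49)
= 0.3038

P = 0.3038


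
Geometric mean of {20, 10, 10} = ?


Product = 20 × 10 × 10 = 2000
GM = 2000^(1/3) = 12.5992

GM = 12.5992


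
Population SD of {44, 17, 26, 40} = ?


Mean = 31.7500
Variance = 117.1875
SD = sqrt(117.1875) = 10.8253

SD = 10.8253


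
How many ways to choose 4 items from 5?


C(5,4) = 5!/(4! × 1!)
= 120/(24 × 1)
= 5

C(5,4) = 5


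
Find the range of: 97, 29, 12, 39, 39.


Max = 97, Min = 12
Range = 97 - 12 = 85

Range = 85


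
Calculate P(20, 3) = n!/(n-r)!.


P(20,3) = 20!/17!
= 2432902008176640000/355687428096000
= 6840

P(20,3) = 6840


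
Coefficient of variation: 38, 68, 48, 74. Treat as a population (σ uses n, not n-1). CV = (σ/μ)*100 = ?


Mean = 57.0000
SD = 14.5945
CV = (14.5945/57.0000)*100 = 25.6044%

CV = 25.6044%


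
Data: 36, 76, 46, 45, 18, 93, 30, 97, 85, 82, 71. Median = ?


Sorted: 18, 30, 36, 45, 46, 71, 76, 82, 85, 93, 97
n = 11 (odd)
Middle value = 71

Median = 71


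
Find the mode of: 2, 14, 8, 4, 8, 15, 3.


Frequencies: 2:1, 3:1, 4:1, 8:2, 14:1, 15:1
Max frequency = 2
Mode = 8

Mode = 8


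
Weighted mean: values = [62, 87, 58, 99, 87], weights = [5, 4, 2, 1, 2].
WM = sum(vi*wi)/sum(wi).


Numerator = 62*5 + 87*4 + 58*2 + 99*1 + 87*2 = 1047
Denominator = 5 + 4 + 2 + 1 + 2 = 14
WM = 1047/14 = 74.7857

WM = 74.7857


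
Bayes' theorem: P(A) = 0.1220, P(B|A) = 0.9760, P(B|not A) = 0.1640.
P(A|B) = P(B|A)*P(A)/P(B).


P(B) = P(B|A)*P(A) + P(B|A')*P(A')
= 0.9760*0.1220 + 0.1640*0.8780
= 0.119072 + 0.143992 = 0.263064
P(A|B) = 0.119072/0.263064 = 0.4526

P(A|B) = 0.4526


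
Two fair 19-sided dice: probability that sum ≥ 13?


Total outcomes = 19×19 = 361
Favorable (sum ≥ 13): 295
P = 295/361 = 0.8172

P = 0.8172


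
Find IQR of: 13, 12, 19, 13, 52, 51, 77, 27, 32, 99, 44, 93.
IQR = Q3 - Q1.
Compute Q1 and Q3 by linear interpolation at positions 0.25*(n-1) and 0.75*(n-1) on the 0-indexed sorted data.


Sorted: 12, 13, 13, 19, 27, 32, 44, 51, 52, 77, 93, 99
Q1 (25th %ile) = 17.5000
Q3 (75th %ile) = 58.2500
IQR = 58.2500 - 17.5000 = 40.7500

IQR = 40.7500


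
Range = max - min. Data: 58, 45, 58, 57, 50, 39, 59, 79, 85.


Max = 85, Min = 39
Range = 85 - 39 = 46

Range = 46


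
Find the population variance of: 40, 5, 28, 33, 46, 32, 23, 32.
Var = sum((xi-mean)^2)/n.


Mean = 29.8750
Squared deviations: 102.5156, 618.7656, 3.5156, 9.7656, 260.0156, 4.5156, 47.2656, 4.5156
Sum = 1050.8750
Variance = 1050.8750/8 = 131.3594

Variance = 131.3594


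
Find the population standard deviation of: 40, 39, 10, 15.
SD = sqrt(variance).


Mean = 26.0000
Variance = 185.5000
SD = sqrt(185.5000) = 13.6198

SD = 13.6198


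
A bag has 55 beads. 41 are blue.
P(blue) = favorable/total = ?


P = 41/55 = 0.7455

P = 0.7455


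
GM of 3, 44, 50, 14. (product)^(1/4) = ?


Product = 3 × 44 × 50 × 14 = 92400
GM = 92400^(1/4) = 17.4348

GM = 17.4348


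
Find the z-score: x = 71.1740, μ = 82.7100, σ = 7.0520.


z = (71.1740 - 82.7100)/7.0520
= -11.5360/7.0520
= -1.6358

z = -1.6358


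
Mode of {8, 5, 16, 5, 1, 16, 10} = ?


Frequencies: 1:1, 5:2, 8:1, 10:1, 16:2
Max frequency = 2
Mode = 5, 16

Mode = 5, 16


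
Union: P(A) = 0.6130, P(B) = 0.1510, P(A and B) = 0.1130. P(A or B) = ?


P(A∪B) = 0.6130 + 0.1510 - 0.1130
= 0.7640 - 0.1130
= 0.6510

P(A∪B) = 0.6510


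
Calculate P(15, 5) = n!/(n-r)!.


P(15,5) = 15!/10!
= 1307674368000/3628800
= 360360

P(15,5) = 360360


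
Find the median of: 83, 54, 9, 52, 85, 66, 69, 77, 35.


Sorted: 9, 35, 52, 54, 66, 69, 77, 83, 85
n = 9 (odd)
Middle value = 66

Median = 66


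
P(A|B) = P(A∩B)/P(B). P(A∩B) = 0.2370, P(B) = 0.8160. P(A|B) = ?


P(A|B) = 0.2370/0.8160 = 0.2904

P(A|B) = 0.2904
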